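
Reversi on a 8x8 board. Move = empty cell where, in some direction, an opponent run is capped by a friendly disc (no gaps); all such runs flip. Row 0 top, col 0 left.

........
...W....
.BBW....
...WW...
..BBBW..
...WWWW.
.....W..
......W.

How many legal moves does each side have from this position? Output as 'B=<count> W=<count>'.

Answer: B=9 W=8

Derivation:
-- B to move --
(0,2): no bracket -> illegal
(0,3): flips 3 -> legal
(0,4): flips 1 -> legal
(1,2): no bracket -> illegal
(1,4): no bracket -> illegal
(2,4): flips 3 -> legal
(2,5): flips 1 -> legal
(3,2): no bracket -> illegal
(3,5): no bracket -> illegal
(3,6): no bracket -> illegal
(4,6): flips 1 -> legal
(4,7): no bracket -> illegal
(5,2): no bracket -> illegal
(5,7): no bracket -> illegal
(6,2): flips 1 -> legal
(6,3): flips 1 -> legal
(6,4): flips 2 -> legal
(6,6): flips 1 -> legal
(6,7): no bracket -> illegal
(7,4): no bracket -> illegal
(7,5): no bracket -> illegal
(7,7): no bracket -> illegal
B mobility = 9
-- W to move --
(1,0): no bracket -> illegal
(1,1): flips 1 -> legal
(1,2): no bracket -> illegal
(2,0): flips 2 -> legal
(3,0): no bracket -> illegal
(3,1): flips 2 -> legal
(3,2): flips 1 -> legal
(3,5): flips 1 -> legal
(4,1): flips 3 -> legal
(5,1): flips 1 -> legal
(5,2): flips 1 -> legal
W mobility = 8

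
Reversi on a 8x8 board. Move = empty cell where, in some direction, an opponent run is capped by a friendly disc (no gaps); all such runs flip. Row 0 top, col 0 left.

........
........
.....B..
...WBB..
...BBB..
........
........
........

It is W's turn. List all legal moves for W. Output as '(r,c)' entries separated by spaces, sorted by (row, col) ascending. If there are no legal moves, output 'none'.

(1,4): no bracket -> illegal
(1,5): no bracket -> illegal
(1,6): no bracket -> illegal
(2,3): no bracket -> illegal
(2,4): no bracket -> illegal
(2,6): no bracket -> illegal
(3,2): no bracket -> illegal
(3,6): flips 2 -> legal
(4,2): no bracket -> illegal
(4,6): no bracket -> illegal
(5,2): no bracket -> illegal
(5,3): flips 1 -> legal
(5,4): no bracket -> illegal
(5,5): flips 1 -> legal
(5,6): no bracket -> illegal

Answer: (3,6) (5,3) (5,5)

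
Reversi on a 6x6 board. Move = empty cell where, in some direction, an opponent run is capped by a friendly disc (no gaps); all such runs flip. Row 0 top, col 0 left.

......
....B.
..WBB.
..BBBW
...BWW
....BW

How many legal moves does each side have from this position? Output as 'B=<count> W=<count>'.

-- B to move --
(1,1): flips 1 -> legal
(1,2): flips 1 -> legal
(1,3): no bracket -> illegal
(2,1): flips 1 -> legal
(2,5): no bracket -> illegal
(3,1): no bracket -> illegal
(5,3): no bracket -> illegal
B mobility = 3
-- W to move --
(0,3): no bracket -> illegal
(0,4): flips 3 -> legal
(0,5): no bracket -> illegal
(1,2): flips 2 -> legal
(1,3): flips 1 -> legal
(1,5): no bracket -> illegal
(2,1): no bracket -> illegal
(2,5): flips 2 -> legal
(3,1): flips 3 -> legal
(4,1): no bracket -> illegal
(4,2): flips 2 -> legal
(5,2): no bracket -> illegal
(5,3): flips 1 -> legal
W mobility = 7

Answer: B=3 W=7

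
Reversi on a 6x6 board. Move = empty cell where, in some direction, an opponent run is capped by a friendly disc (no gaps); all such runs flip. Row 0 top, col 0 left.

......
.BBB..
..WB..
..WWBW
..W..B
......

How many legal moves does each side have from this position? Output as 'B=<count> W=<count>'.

Answer: B=7 W=7

Derivation:
-- B to move --
(2,1): flips 1 -> legal
(2,4): no bracket -> illegal
(2,5): flips 1 -> legal
(3,1): flips 3 -> legal
(4,1): flips 1 -> legal
(4,3): flips 1 -> legal
(4,4): flips 2 -> legal
(5,1): no bracket -> illegal
(5,2): flips 3 -> legal
(5,3): no bracket -> illegal
B mobility = 7
-- W to move --
(0,0): flips 1 -> legal
(0,1): no bracket -> illegal
(0,2): flips 1 -> legal
(0,3): flips 2 -> legal
(0,4): flips 1 -> legal
(1,0): no bracket -> illegal
(1,4): flips 1 -> legal
(2,0): no bracket -> illegal
(2,1): no bracket -> illegal
(2,4): flips 1 -> legal
(2,5): no bracket -> illegal
(4,3): no bracket -> illegal
(4,4): no bracket -> illegal
(5,4): no bracket -> illegal
(5,5): flips 1 -> legal
W mobility = 7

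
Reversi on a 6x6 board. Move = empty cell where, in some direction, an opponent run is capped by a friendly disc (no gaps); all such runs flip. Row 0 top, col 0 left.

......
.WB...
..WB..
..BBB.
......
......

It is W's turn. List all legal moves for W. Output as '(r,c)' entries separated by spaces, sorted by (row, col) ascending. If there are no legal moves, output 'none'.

Answer: (0,2) (1,3) (2,4) (4,2) (4,4)

Derivation:
(0,1): no bracket -> illegal
(0,2): flips 1 -> legal
(0,3): no bracket -> illegal
(1,3): flips 1 -> legal
(1,4): no bracket -> illegal
(2,1): no bracket -> illegal
(2,4): flips 1 -> legal
(2,5): no bracket -> illegal
(3,1): no bracket -> illegal
(3,5): no bracket -> illegal
(4,1): no bracket -> illegal
(4,2): flips 1 -> legal
(4,3): no bracket -> illegal
(4,4): flips 1 -> legal
(4,5): no bracket -> illegal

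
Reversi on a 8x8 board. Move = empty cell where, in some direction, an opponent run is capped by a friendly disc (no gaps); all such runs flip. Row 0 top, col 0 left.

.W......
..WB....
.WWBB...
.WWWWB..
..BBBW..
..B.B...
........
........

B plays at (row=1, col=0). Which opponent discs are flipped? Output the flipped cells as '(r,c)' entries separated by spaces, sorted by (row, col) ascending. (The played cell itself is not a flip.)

Dir NW: edge -> no flip
Dir N: first cell '.' (not opp) -> no flip
Dir NE: opp run (0,1), next=edge -> no flip
Dir W: edge -> no flip
Dir E: first cell '.' (not opp) -> no flip
Dir SW: edge -> no flip
Dir S: first cell '.' (not opp) -> no flip
Dir SE: opp run (2,1) (3,2) capped by B -> flip

Answer: (2,1) (3,2)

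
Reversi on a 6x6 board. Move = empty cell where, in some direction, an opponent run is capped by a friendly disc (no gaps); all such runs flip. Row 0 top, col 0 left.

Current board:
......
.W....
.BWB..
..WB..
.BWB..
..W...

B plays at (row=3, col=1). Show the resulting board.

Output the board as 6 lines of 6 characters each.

Answer: ......
.W....
.BWB..
.BBB..
.BWB..
..W...

Derivation:
Place B at (3,1); scan 8 dirs for brackets.
Dir NW: first cell '.' (not opp) -> no flip
Dir N: first cell 'B' (not opp) -> no flip
Dir NE: opp run (2,2), next='.' -> no flip
Dir W: first cell '.' (not opp) -> no flip
Dir E: opp run (3,2) capped by B -> flip
Dir SW: first cell '.' (not opp) -> no flip
Dir S: first cell 'B' (not opp) -> no flip
Dir SE: opp run (4,2), next='.' -> no flip
All flips: (3,2)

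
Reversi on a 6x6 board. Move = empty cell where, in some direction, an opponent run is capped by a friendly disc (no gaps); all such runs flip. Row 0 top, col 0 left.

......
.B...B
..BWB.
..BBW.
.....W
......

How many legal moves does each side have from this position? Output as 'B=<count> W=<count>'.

-- B to move --
(1,2): no bracket -> illegal
(1,3): flips 1 -> legal
(1,4): flips 1 -> legal
(2,5): no bracket -> illegal
(3,5): flips 1 -> legal
(4,3): no bracket -> illegal
(4,4): flips 1 -> legal
(5,4): no bracket -> illegal
(5,5): no bracket -> illegal
B mobility = 4
-- W to move --
(0,0): no bracket -> illegal
(0,1): no bracket -> illegal
(0,2): no bracket -> illegal
(0,4): no bracket -> illegal
(0,5): no bracket -> illegal
(1,0): no bracket -> illegal
(1,2): no bracket -> illegal
(1,3): no bracket -> illegal
(1,4): flips 1 -> legal
(2,0): no bracket -> illegal
(2,1): flips 1 -> legal
(2,5): flips 1 -> legal
(3,1): flips 2 -> legal
(3,5): no bracket -> illegal
(4,1): flips 1 -> legal
(4,2): no bracket -> illegal
(4,3): flips 1 -> legal
(4,4): no bracket -> illegal
W mobility = 6

Answer: B=4 W=6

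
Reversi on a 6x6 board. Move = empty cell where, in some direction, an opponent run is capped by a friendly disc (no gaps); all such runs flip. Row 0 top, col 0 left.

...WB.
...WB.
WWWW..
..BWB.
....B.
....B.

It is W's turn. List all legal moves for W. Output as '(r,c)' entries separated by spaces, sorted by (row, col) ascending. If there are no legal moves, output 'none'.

Answer: (0,5) (1,5) (2,5) (3,1) (3,5) (4,1) (4,2) (4,3) (4,5) (5,5)

Derivation:
(0,5): flips 2 -> legal
(1,5): flips 1 -> legal
(2,4): no bracket -> illegal
(2,5): flips 1 -> legal
(3,1): flips 1 -> legal
(3,5): flips 1 -> legal
(4,1): flips 1 -> legal
(4,2): flips 1 -> legal
(4,3): flips 1 -> legal
(4,5): flips 1 -> legal
(5,3): no bracket -> illegal
(5,5): flips 1 -> legal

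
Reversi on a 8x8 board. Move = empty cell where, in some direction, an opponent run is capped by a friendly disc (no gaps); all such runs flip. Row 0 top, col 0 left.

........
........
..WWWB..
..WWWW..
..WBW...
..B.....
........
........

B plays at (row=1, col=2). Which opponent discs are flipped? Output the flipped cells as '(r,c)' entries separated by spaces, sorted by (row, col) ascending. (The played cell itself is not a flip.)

Dir NW: first cell '.' (not opp) -> no flip
Dir N: first cell '.' (not opp) -> no flip
Dir NE: first cell '.' (not opp) -> no flip
Dir W: first cell '.' (not opp) -> no flip
Dir E: first cell '.' (not opp) -> no flip
Dir SW: first cell '.' (not opp) -> no flip
Dir S: opp run (2,2) (3,2) (4,2) capped by B -> flip
Dir SE: opp run (2,3) (3,4), next='.' -> no flip

Answer: (2,2) (3,2) (4,2)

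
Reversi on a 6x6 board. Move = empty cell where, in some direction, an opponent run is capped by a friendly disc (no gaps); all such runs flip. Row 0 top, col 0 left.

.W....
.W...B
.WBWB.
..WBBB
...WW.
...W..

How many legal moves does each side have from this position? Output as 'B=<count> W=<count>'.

Answer: B=9 W=4

Derivation:
-- B to move --
(0,0): flips 1 -> legal
(0,2): no bracket -> illegal
(1,0): no bracket -> illegal
(1,2): flips 1 -> legal
(1,3): flips 1 -> legal
(1,4): no bracket -> illegal
(2,0): flips 1 -> legal
(3,0): no bracket -> illegal
(3,1): flips 1 -> legal
(4,1): no bracket -> illegal
(4,2): flips 1 -> legal
(4,5): no bracket -> illegal
(5,2): flips 1 -> legal
(5,4): flips 1 -> legal
(5,5): flips 1 -> legal
B mobility = 9
-- W to move --
(0,4): no bracket -> illegal
(0,5): no bracket -> illegal
(1,2): flips 1 -> legal
(1,3): no bracket -> illegal
(1,4): flips 2 -> legal
(2,5): flips 2 -> legal
(3,1): no bracket -> illegal
(4,2): no bracket -> illegal
(4,5): flips 1 -> legal
W mobility = 4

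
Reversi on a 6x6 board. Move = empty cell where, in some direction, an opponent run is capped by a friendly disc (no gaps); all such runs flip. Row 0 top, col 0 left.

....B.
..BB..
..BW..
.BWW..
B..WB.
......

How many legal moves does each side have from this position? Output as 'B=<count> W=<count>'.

Answer: B=4 W=8

Derivation:
-- B to move --
(1,4): no bracket -> illegal
(2,1): no bracket -> illegal
(2,4): flips 1 -> legal
(3,4): flips 3 -> legal
(4,1): no bracket -> illegal
(4,2): flips 2 -> legal
(5,2): no bracket -> illegal
(5,3): flips 3 -> legal
(5,4): no bracket -> illegal
B mobility = 4
-- W to move --
(0,1): flips 1 -> legal
(0,2): flips 2 -> legal
(0,3): flips 1 -> legal
(0,5): no bracket -> illegal
(1,1): flips 1 -> legal
(1,4): no bracket -> illegal
(1,5): no bracket -> illegal
(2,0): no bracket -> illegal
(2,1): flips 1 -> legal
(2,4): no bracket -> illegal
(3,0): flips 1 -> legal
(3,4): no bracket -> illegal
(3,5): no bracket -> illegal
(4,1): no bracket -> illegal
(4,2): no bracket -> illegal
(4,5): flips 1 -> legal
(5,0): no bracket -> illegal
(5,1): no bracket -> illegal
(5,3): no bracket -> illegal
(5,4): no bracket -> illegal
(5,5): flips 1 -> legal
W mobility = 8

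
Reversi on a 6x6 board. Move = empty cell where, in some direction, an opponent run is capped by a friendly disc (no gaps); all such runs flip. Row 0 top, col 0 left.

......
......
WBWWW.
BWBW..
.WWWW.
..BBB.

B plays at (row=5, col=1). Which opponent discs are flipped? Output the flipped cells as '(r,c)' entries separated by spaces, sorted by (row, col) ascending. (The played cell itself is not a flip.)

Answer: (3,1) (4,1)

Derivation:
Dir NW: first cell '.' (not opp) -> no flip
Dir N: opp run (4,1) (3,1) capped by B -> flip
Dir NE: opp run (4,2) (3,3) (2,4), next='.' -> no flip
Dir W: first cell '.' (not opp) -> no flip
Dir E: first cell 'B' (not opp) -> no flip
Dir SW: edge -> no flip
Dir S: edge -> no flip
Dir SE: edge -> no flip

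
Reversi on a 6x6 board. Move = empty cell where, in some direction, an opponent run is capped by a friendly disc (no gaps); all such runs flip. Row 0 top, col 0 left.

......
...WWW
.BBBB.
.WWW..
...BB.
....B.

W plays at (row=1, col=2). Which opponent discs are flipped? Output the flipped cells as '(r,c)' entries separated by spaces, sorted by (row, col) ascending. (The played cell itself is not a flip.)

Answer: (2,2)

Derivation:
Dir NW: first cell '.' (not opp) -> no flip
Dir N: first cell '.' (not opp) -> no flip
Dir NE: first cell '.' (not opp) -> no flip
Dir W: first cell '.' (not opp) -> no flip
Dir E: first cell 'W' (not opp) -> no flip
Dir SW: opp run (2,1), next='.' -> no flip
Dir S: opp run (2,2) capped by W -> flip
Dir SE: opp run (2,3), next='.' -> no flip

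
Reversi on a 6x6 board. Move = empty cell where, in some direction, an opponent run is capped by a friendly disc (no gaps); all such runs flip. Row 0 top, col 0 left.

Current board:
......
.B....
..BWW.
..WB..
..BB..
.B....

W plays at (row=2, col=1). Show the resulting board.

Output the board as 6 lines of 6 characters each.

Place W at (2,1); scan 8 dirs for brackets.
Dir NW: first cell '.' (not opp) -> no flip
Dir N: opp run (1,1), next='.' -> no flip
Dir NE: first cell '.' (not opp) -> no flip
Dir W: first cell '.' (not opp) -> no flip
Dir E: opp run (2,2) capped by W -> flip
Dir SW: first cell '.' (not opp) -> no flip
Dir S: first cell '.' (not opp) -> no flip
Dir SE: first cell 'W' (not opp) -> no flip
All flips: (2,2)

Answer: ......
.B....
.WWWW.
..WB..
..BB..
.B....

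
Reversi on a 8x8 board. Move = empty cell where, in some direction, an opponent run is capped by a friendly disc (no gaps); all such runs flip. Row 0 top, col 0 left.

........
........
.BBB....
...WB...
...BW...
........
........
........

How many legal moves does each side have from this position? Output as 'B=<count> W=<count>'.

-- B to move --
(2,4): no bracket -> illegal
(3,2): flips 1 -> legal
(3,5): no bracket -> illegal
(4,2): no bracket -> illegal
(4,5): flips 1 -> legal
(5,3): no bracket -> illegal
(5,4): flips 1 -> legal
(5,5): flips 2 -> legal
B mobility = 4
-- W to move --
(1,0): no bracket -> illegal
(1,1): flips 1 -> legal
(1,2): no bracket -> illegal
(1,3): flips 1 -> legal
(1,4): no bracket -> illegal
(2,0): no bracket -> illegal
(2,4): flips 1 -> legal
(2,5): no bracket -> illegal
(3,0): no bracket -> illegal
(3,1): no bracket -> illegal
(3,2): no bracket -> illegal
(3,5): flips 1 -> legal
(4,2): flips 1 -> legal
(4,5): no bracket -> illegal
(5,2): no bracket -> illegal
(5,3): flips 1 -> legal
(5,4): no bracket -> illegal
W mobility = 6

Answer: B=4 W=6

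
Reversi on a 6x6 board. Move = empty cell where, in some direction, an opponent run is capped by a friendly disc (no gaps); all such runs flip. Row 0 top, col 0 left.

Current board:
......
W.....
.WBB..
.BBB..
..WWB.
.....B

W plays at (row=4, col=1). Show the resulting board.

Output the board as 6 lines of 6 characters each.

Answer: ......
W.....
.WBB..
.WBB..
.WWWB.
.....B

Derivation:
Place W at (4,1); scan 8 dirs for brackets.
Dir NW: first cell '.' (not opp) -> no flip
Dir N: opp run (3,1) capped by W -> flip
Dir NE: opp run (3,2) (2,3), next='.' -> no flip
Dir W: first cell '.' (not opp) -> no flip
Dir E: first cell 'W' (not opp) -> no flip
Dir SW: first cell '.' (not opp) -> no flip
Dir S: first cell '.' (not opp) -> no flip
Dir SE: first cell '.' (not opp) -> no flip
All flips: (3,1)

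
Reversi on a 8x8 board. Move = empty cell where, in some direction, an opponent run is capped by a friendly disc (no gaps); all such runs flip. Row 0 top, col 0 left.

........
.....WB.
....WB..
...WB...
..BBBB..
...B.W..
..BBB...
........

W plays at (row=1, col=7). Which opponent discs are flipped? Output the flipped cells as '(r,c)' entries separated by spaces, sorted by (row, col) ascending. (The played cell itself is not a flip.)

Dir NW: first cell '.' (not opp) -> no flip
Dir N: first cell '.' (not opp) -> no flip
Dir NE: edge -> no flip
Dir W: opp run (1,6) capped by W -> flip
Dir E: edge -> no flip
Dir SW: first cell '.' (not opp) -> no flip
Dir S: first cell '.' (not opp) -> no flip
Dir SE: edge -> no flip

Answer: (1,6)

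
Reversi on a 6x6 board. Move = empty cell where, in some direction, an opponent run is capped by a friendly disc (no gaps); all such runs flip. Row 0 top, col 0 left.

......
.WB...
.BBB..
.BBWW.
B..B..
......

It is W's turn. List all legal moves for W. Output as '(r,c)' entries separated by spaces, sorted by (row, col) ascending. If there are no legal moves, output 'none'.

(0,1): flips 2 -> legal
(0,2): no bracket -> illegal
(0,3): no bracket -> illegal
(1,0): no bracket -> illegal
(1,3): flips 2 -> legal
(1,4): no bracket -> illegal
(2,0): no bracket -> illegal
(2,4): no bracket -> illegal
(3,0): flips 2 -> legal
(4,1): flips 2 -> legal
(4,2): no bracket -> illegal
(4,4): no bracket -> illegal
(5,0): no bracket -> illegal
(5,1): no bracket -> illegal
(5,2): flips 1 -> legal
(5,3): flips 1 -> legal
(5,4): no bracket -> illegal

Answer: (0,1) (1,3) (3,0) (4,1) (5,2) (5,3)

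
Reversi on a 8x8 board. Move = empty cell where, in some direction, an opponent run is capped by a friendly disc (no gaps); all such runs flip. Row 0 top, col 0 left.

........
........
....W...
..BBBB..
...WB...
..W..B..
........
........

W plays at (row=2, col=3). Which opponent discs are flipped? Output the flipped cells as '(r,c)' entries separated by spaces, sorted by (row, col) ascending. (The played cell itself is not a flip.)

Dir NW: first cell '.' (not opp) -> no flip
Dir N: first cell '.' (not opp) -> no flip
Dir NE: first cell '.' (not opp) -> no flip
Dir W: first cell '.' (not opp) -> no flip
Dir E: first cell 'W' (not opp) -> no flip
Dir SW: opp run (3,2), next='.' -> no flip
Dir S: opp run (3,3) capped by W -> flip
Dir SE: opp run (3,4), next='.' -> no flip

Answer: (3,3)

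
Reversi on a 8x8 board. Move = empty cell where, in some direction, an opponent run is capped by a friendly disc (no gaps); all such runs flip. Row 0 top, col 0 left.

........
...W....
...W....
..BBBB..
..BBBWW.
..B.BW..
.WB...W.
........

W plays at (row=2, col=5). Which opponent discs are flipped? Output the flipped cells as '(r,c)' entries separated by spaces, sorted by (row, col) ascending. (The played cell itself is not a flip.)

Dir NW: first cell '.' (not opp) -> no flip
Dir N: first cell '.' (not opp) -> no flip
Dir NE: first cell '.' (not opp) -> no flip
Dir W: first cell '.' (not opp) -> no flip
Dir E: first cell '.' (not opp) -> no flip
Dir SW: opp run (3,4) (4,3) (5,2) capped by W -> flip
Dir S: opp run (3,5) capped by W -> flip
Dir SE: first cell '.' (not opp) -> no flip

Answer: (3,4) (3,5) (4,3) (5,2)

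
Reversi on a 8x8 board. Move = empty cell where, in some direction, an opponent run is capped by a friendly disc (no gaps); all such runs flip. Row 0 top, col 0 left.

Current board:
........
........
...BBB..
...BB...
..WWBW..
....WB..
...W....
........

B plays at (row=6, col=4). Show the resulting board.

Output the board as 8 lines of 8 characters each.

Answer: ........
........
...BBB..
...BB...
..WWBW..
....BB..
...WB...
........

Derivation:
Place B at (6,4); scan 8 dirs for brackets.
Dir NW: first cell '.' (not opp) -> no flip
Dir N: opp run (5,4) capped by B -> flip
Dir NE: first cell 'B' (not opp) -> no flip
Dir W: opp run (6,3), next='.' -> no flip
Dir E: first cell '.' (not opp) -> no flip
Dir SW: first cell '.' (not opp) -> no flip
Dir S: first cell '.' (not opp) -> no flip
Dir SE: first cell '.' (not opp) -> no flip
All flips: (5,4)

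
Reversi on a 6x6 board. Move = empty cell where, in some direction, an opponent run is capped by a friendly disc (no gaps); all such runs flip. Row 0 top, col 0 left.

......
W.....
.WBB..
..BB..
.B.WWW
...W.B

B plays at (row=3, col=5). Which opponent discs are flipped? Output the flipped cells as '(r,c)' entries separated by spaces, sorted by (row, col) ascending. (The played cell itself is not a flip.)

Dir NW: first cell '.' (not opp) -> no flip
Dir N: first cell '.' (not opp) -> no flip
Dir NE: edge -> no flip
Dir W: first cell '.' (not opp) -> no flip
Dir E: edge -> no flip
Dir SW: opp run (4,4) (5,3), next=edge -> no flip
Dir S: opp run (4,5) capped by B -> flip
Dir SE: edge -> no flip

Answer: (4,5)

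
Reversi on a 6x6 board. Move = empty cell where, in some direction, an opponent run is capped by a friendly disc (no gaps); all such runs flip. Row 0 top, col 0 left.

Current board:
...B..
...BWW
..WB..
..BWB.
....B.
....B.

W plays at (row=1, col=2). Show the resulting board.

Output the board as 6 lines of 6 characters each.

Answer: ...B..
..WWWW
..WB..
..BWB.
....B.
....B.

Derivation:
Place W at (1,2); scan 8 dirs for brackets.
Dir NW: first cell '.' (not opp) -> no flip
Dir N: first cell '.' (not opp) -> no flip
Dir NE: opp run (0,3), next=edge -> no flip
Dir W: first cell '.' (not opp) -> no flip
Dir E: opp run (1,3) capped by W -> flip
Dir SW: first cell '.' (not opp) -> no flip
Dir S: first cell 'W' (not opp) -> no flip
Dir SE: opp run (2,3) (3,4), next='.' -> no flip
All flips: (1,3)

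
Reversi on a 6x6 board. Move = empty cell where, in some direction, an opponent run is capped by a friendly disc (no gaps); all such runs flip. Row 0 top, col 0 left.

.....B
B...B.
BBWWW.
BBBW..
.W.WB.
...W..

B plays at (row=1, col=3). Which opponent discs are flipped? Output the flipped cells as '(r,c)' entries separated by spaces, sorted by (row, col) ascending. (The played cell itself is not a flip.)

Dir NW: first cell '.' (not opp) -> no flip
Dir N: first cell '.' (not opp) -> no flip
Dir NE: first cell '.' (not opp) -> no flip
Dir W: first cell '.' (not opp) -> no flip
Dir E: first cell 'B' (not opp) -> no flip
Dir SW: opp run (2,2) capped by B -> flip
Dir S: opp run (2,3) (3,3) (4,3) (5,3), next=edge -> no flip
Dir SE: opp run (2,4), next='.' -> no flip

Answer: (2,2)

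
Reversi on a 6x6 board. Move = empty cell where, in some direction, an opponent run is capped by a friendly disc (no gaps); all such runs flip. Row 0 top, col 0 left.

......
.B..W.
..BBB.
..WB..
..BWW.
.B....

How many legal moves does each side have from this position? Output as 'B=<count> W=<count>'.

-- B to move --
(0,3): no bracket -> illegal
(0,4): flips 1 -> legal
(0,5): flips 1 -> legal
(1,3): no bracket -> illegal
(1,5): no bracket -> illegal
(2,1): no bracket -> illegal
(2,5): no bracket -> illegal
(3,1): flips 1 -> legal
(3,4): no bracket -> illegal
(3,5): no bracket -> illegal
(4,1): flips 1 -> legal
(4,5): flips 2 -> legal
(5,2): no bracket -> illegal
(5,3): flips 1 -> legal
(5,4): no bracket -> illegal
(5,5): flips 1 -> legal
B mobility = 7
-- W to move --
(0,0): flips 3 -> legal
(0,1): no bracket -> illegal
(0,2): no bracket -> illegal
(1,0): no bracket -> illegal
(1,2): flips 1 -> legal
(1,3): flips 2 -> legal
(1,5): no bracket -> illegal
(2,0): no bracket -> illegal
(2,1): no bracket -> illegal
(2,5): no bracket -> illegal
(3,1): no bracket -> illegal
(3,4): flips 2 -> legal
(3,5): no bracket -> illegal
(4,0): no bracket -> illegal
(4,1): flips 1 -> legal
(5,0): no bracket -> illegal
(5,2): flips 1 -> legal
(5,3): no bracket -> illegal
W mobility = 6

Answer: B=7 W=6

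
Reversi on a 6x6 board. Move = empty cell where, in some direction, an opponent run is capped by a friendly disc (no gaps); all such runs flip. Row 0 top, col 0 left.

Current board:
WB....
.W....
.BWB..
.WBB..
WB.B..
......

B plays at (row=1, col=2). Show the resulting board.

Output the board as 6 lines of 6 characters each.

Answer: WB....
.WB...
.BBB..
.WBB..
WB.B..
......

Derivation:
Place B at (1,2); scan 8 dirs for brackets.
Dir NW: first cell 'B' (not opp) -> no flip
Dir N: first cell '.' (not opp) -> no flip
Dir NE: first cell '.' (not opp) -> no flip
Dir W: opp run (1,1), next='.' -> no flip
Dir E: first cell '.' (not opp) -> no flip
Dir SW: first cell 'B' (not opp) -> no flip
Dir S: opp run (2,2) capped by B -> flip
Dir SE: first cell 'B' (not opp) -> no flip
All flips: (2,2)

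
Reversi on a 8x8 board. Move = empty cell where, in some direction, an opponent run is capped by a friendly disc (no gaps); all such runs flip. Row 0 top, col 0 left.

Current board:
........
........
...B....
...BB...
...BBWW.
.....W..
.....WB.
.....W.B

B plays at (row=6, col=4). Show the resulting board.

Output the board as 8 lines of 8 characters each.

Place B at (6,4); scan 8 dirs for brackets.
Dir NW: first cell '.' (not opp) -> no flip
Dir N: first cell '.' (not opp) -> no flip
Dir NE: opp run (5,5) (4,6), next='.' -> no flip
Dir W: first cell '.' (not opp) -> no flip
Dir E: opp run (6,5) capped by B -> flip
Dir SW: first cell '.' (not opp) -> no flip
Dir S: first cell '.' (not opp) -> no flip
Dir SE: opp run (7,5), next=edge -> no flip
All flips: (6,5)

Answer: ........
........
...B....
...BB...
...BBWW.
.....W..
....BBB.
.....W.B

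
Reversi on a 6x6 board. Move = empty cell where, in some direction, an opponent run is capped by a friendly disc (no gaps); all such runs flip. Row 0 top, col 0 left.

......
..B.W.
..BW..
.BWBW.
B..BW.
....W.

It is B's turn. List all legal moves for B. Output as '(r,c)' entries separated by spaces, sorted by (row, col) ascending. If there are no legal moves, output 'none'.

Answer: (1,3) (2,1) (2,4) (2,5) (3,5) (4,2) (4,5) (5,5)

Derivation:
(0,3): no bracket -> illegal
(0,4): no bracket -> illegal
(0,5): no bracket -> illegal
(1,3): flips 1 -> legal
(1,5): no bracket -> illegal
(2,1): flips 1 -> legal
(2,4): flips 1 -> legal
(2,5): flips 1 -> legal
(3,5): flips 1 -> legal
(4,1): no bracket -> illegal
(4,2): flips 1 -> legal
(4,5): flips 3 -> legal
(5,3): no bracket -> illegal
(5,5): flips 1 -> legal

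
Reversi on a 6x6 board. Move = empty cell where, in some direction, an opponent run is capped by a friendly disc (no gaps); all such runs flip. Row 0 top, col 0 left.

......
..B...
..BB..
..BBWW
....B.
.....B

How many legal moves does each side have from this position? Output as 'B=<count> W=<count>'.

-- B to move --
(2,4): flips 1 -> legal
(2,5): no bracket -> illegal
(4,3): no bracket -> illegal
(4,5): flips 1 -> legal
B mobility = 2
-- W to move --
(0,1): flips 2 -> legal
(0,2): no bracket -> illegal
(0,3): no bracket -> illegal
(1,1): no bracket -> illegal
(1,3): no bracket -> illegal
(1,4): no bracket -> illegal
(2,1): no bracket -> illegal
(2,4): no bracket -> illegal
(3,1): flips 2 -> legal
(4,1): no bracket -> illegal
(4,2): no bracket -> illegal
(4,3): no bracket -> illegal
(4,5): no bracket -> illegal
(5,3): flips 1 -> legal
(5,4): flips 1 -> legal
W mobility = 4

Answer: B=2 W=4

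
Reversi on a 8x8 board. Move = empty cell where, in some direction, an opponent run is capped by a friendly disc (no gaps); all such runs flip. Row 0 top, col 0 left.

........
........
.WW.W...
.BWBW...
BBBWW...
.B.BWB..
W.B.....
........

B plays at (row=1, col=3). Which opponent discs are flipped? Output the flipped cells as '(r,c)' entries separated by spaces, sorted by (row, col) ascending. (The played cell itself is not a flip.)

Dir NW: first cell '.' (not opp) -> no flip
Dir N: first cell '.' (not opp) -> no flip
Dir NE: first cell '.' (not opp) -> no flip
Dir W: first cell '.' (not opp) -> no flip
Dir E: first cell '.' (not opp) -> no flip
Dir SW: opp run (2,2) capped by B -> flip
Dir S: first cell '.' (not opp) -> no flip
Dir SE: opp run (2,4), next='.' -> no flip

Answer: (2,2)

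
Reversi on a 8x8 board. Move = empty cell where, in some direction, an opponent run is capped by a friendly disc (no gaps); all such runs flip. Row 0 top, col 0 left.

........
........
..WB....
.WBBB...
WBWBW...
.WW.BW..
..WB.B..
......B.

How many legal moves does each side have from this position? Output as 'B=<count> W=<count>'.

-- B to move --
(1,1): flips 1 -> legal
(1,2): flips 1 -> legal
(1,3): no bracket -> illegal
(2,0): no bracket -> illegal
(2,1): flips 2 -> legal
(3,0): flips 1 -> legal
(3,5): no bracket -> illegal
(4,5): flips 2 -> legal
(4,6): no bracket -> illegal
(5,0): no bracket -> illegal
(5,3): no bracket -> illegal
(5,6): flips 1 -> legal
(6,0): flips 2 -> legal
(6,1): flips 3 -> legal
(6,4): no bracket -> illegal
(6,6): flips 2 -> legal
(7,1): no bracket -> illegal
(7,2): flips 3 -> legal
(7,3): no bracket -> illegal
B mobility = 10
-- W to move --
(1,2): no bracket -> illegal
(1,3): no bracket -> illegal
(1,4): no bracket -> illegal
(2,1): no bracket -> illegal
(2,4): flips 3 -> legal
(2,5): flips 2 -> legal
(3,0): flips 1 -> legal
(3,5): flips 3 -> legal
(4,5): no bracket -> illegal
(5,0): no bracket -> illegal
(5,3): flips 1 -> legal
(5,6): no bracket -> illegal
(6,4): flips 2 -> legal
(6,6): no bracket -> illegal
(6,7): no bracket -> illegal
(7,2): no bracket -> illegal
(7,3): no bracket -> illegal
(7,4): flips 1 -> legal
(7,5): flips 1 -> legal
(7,7): no bracket -> illegal
W mobility = 8

Answer: B=10 W=8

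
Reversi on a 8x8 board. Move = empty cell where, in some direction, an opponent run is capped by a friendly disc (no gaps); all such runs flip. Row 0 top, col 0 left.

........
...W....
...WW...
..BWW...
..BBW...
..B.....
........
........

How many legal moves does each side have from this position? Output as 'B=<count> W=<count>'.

Answer: B=6 W=5

Derivation:
-- B to move --
(0,2): no bracket -> illegal
(0,3): flips 3 -> legal
(0,4): no bracket -> illegal
(1,2): no bracket -> illegal
(1,4): flips 1 -> legal
(1,5): flips 2 -> legal
(2,2): no bracket -> illegal
(2,5): flips 1 -> legal
(3,5): flips 2 -> legal
(4,5): flips 1 -> legal
(5,3): no bracket -> illegal
(5,4): no bracket -> illegal
(5,5): no bracket -> illegal
B mobility = 6
-- W to move --
(2,1): no bracket -> illegal
(2,2): no bracket -> illegal
(3,1): flips 1 -> legal
(4,1): flips 3 -> legal
(5,1): flips 1 -> legal
(5,3): flips 1 -> legal
(5,4): no bracket -> illegal
(6,1): flips 2 -> legal
(6,2): no bracket -> illegal
(6,3): no bracket -> illegal
W mobility = 5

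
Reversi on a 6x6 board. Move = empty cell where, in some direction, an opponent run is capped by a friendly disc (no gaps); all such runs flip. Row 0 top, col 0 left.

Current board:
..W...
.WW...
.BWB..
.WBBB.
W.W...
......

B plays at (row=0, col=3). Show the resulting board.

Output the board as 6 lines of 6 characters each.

Place B at (0,3); scan 8 dirs for brackets.
Dir NW: edge -> no flip
Dir N: edge -> no flip
Dir NE: edge -> no flip
Dir W: opp run (0,2), next='.' -> no flip
Dir E: first cell '.' (not opp) -> no flip
Dir SW: opp run (1,2) capped by B -> flip
Dir S: first cell '.' (not opp) -> no flip
Dir SE: first cell '.' (not opp) -> no flip
All flips: (1,2)

Answer: ..WB..
.WB...
.BWB..
.WBBB.
W.W...
......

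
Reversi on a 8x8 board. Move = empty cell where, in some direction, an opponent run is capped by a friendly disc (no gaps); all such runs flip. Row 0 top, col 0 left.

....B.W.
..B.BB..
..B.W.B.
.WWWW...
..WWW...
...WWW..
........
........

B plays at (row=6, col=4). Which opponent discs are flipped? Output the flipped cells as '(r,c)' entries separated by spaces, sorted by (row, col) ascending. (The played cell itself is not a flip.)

Answer: (2,4) (3,4) (4,4) (5,4)

Derivation:
Dir NW: opp run (5,3) (4,2) (3,1), next='.' -> no flip
Dir N: opp run (5,4) (4,4) (3,4) (2,4) capped by B -> flip
Dir NE: opp run (5,5), next='.' -> no flip
Dir W: first cell '.' (not opp) -> no flip
Dir E: first cell '.' (not opp) -> no flip
Dir SW: first cell '.' (not opp) -> no flip
Dir S: first cell '.' (not opp) -> no flip
Dir SE: first cell '.' (not opp) -> no flip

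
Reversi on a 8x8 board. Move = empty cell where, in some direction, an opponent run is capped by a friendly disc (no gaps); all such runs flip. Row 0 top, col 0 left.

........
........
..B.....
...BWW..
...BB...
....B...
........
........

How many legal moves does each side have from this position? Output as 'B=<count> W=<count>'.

-- B to move --
(2,3): no bracket -> illegal
(2,4): flips 1 -> legal
(2,5): flips 1 -> legal
(2,6): flips 1 -> legal
(3,6): flips 2 -> legal
(4,5): no bracket -> illegal
(4,6): no bracket -> illegal
B mobility = 4
-- W to move --
(1,1): no bracket -> illegal
(1,2): no bracket -> illegal
(1,3): no bracket -> illegal
(2,1): no bracket -> illegal
(2,3): no bracket -> illegal
(2,4): no bracket -> illegal
(3,1): no bracket -> illegal
(3,2): flips 1 -> legal
(4,2): no bracket -> illegal
(4,5): no bracket -> illegal
(5,2): flips 1 -> legal
(5,3): flips 1 -> legal
(5,5): no bracket -> illegal
(6,3): no bracket -> illegal
(6,4): flips 2 -> legal
(6,5): no bracket -> illegal
W mobility = 4

Answer: B=4 W=4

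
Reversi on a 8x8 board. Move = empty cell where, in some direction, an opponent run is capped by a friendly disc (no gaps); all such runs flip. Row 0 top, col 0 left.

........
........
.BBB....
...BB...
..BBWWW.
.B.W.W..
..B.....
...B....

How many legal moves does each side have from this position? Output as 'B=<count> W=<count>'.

Answer: B=7 W=7

Derivation:
-- B to move --
(3,5): flips 2 -> legal
(3,6): no bracket -> illegal
(3,7): no bracket -> illegal
(4,7): flips 3 -> legal
(5,2): no bracket -> illegal
(5,4): flips 1 -> legal
(5,6): flips 1 -> legal
(5,7): no bracket -> illegal
(6,3): flips 1 -> legal
(6,4): flips 1 -> legal
(6,5): no bracket -> illegal
(6,6): flips 2 -> legal
B mobility = 7
-- W to move --
(1,0): no bracket -> illegal
(1,1): flips 2 -> legal
(1,2): flips 2 -> legal
(1,3): flips 3 -> legal
(1,4): no bracket -> illegal
(2,0): no bracket -> illegal
(2,4): flips 1 -> legal
(2,5): no bracket -> illegal
(3,0): no bracket -> illegal
(3,1): flips 1 -> legal
(3,2): no bracket -> illegal
(3,5): no bracket -> illegal
(4,0): no bracket -> illegal
(4,1): flips 2 -> legal
(5,0): no bracket -> illegal
(5,2): no bracket -> illegal
(5,4): no bracket -> illegal
(6,0): no bracket -> illegal
(6,1): no bracket -> illegal
(6,3): no bracket -> illegal
(6,4): no bracket -> illegal
(7,1): flips 1 -> legal
(7,2): no bracket -> illegal
(7,4): no bracket -> illegal
W mobility = 7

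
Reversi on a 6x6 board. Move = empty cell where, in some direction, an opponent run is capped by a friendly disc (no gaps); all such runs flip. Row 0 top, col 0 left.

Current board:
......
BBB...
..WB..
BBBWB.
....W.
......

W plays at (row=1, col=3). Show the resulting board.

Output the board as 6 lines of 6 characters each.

Answer: ......
BBBW..
..WW..
BBBWB.
....W.
......

Derivation:
Place W at (1,3); scan 8 dirs for brackets.
Dir NW: first cell '.' (not opp) -> no flip
Dir N: first cell '.' (not opp) -> no flip
Dir NE: first cell '.' (not opp) -> no flip
Dir W: opp run (1,2) (1,1) (1,0), next=edge -> no flip
Dir E: first cell '.' (not opp) -> no flip
Dir SW: first cell 'W' (not opp) -> no flip
Dir S: opp run (2,3) capped by W -> flip
Dir SE: first cell '.' (not opp) -> no flip
All flips: (2,3)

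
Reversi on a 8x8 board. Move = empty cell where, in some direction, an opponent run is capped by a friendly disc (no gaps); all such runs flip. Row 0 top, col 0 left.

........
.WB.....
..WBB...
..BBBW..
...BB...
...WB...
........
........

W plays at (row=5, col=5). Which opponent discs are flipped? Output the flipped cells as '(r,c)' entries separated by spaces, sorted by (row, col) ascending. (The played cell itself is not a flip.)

Dir NW: opp run (4,4) (3,3) capped by W -> flip
Dir N: first cell '.' (not opp) -> no flip
Dir NE: first cell '.' (not opp) -> no flip
Dir W: opp run (5,4) capped by W -> flip
Dir E: first cell '.' (not opp) -> no flip
Dir SW: first cell '.' (not opp) -> no flip
Dir S: first cell '.' (not opp) -> no flip
Dir SE: first cell '.' (not opp) -> no flip

Answer: (3,3) (4,4) (5,4)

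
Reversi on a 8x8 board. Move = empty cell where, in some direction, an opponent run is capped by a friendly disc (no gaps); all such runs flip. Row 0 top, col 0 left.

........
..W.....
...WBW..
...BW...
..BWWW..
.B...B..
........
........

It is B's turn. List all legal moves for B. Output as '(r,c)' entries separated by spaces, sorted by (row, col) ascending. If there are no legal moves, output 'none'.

(0,1): no bracket -> illegal
(0,2): no bracket -> illegal
(0,3): no bracket -> illegal
(1,1): no bracket -> illegal
(1,3): flips 1 -> legal
(1,4): no bracket -> illegal
(1,5): no bracket -> illegal
(1,6): no bracket -> illegal
(2,1): no bracket -> illegal
(2,2): flips 1 -> legal
(2,6): flips 1 -> legal
(3,2): no bracket -> illegal
(3,5): flips 2 -> legal
(3,6): no bracket -> illegal
(4,6): flips 3 -> legal
(5,2): no bracket -> illegal
(5,3): flips 1 -> legal
(5,4): flips 2 -> legal
(5,6): no bracket -> illegal

Answer: (1,3) (2,2) (2,6) (3,5) (4,6) (5,3) (5,4)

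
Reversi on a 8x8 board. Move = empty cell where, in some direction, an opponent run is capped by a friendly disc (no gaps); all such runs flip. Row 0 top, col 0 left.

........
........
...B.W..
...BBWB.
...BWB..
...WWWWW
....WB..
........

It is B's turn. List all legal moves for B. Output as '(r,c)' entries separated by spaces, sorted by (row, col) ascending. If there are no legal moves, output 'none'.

(1,4): flips 1 -> legal
(1,5): flips 2 -> legal
(1,6): flips 1 -> legal
(2,4): no bracket -> illegal
(2,6): no bracket -> illegal
(4,2): no bracket -> illegal
(4,6): no bracket -> illegal
(4,7): flips 1 -> legal
(5,2): no bracket -> illegal
(6,2): no bracket -> illegal
(6,3): flips 3 -> legal
(6,6): flips 2 -> legal
(6,7): flips 1 -> legal
(7,3): no bracket -> illegal
(7,4): flips 3 -> legal
(7,5): no bracket -> illegal

Answer: (1,4) (1,5) (1,6) (4,7) (6,3) (6,6) (6,7) (7,4)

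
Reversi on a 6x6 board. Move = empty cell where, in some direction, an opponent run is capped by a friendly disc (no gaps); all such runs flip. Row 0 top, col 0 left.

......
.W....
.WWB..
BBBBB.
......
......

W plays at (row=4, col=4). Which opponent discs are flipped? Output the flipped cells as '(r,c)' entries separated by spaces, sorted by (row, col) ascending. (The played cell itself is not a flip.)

Answer: (3,3)

Derivation:
Dir NW: opp run (3,3) capped by W -> flip
Dir N: opp run (3,4), next='.' -> no flip
Dir NE: first cell '.' (not opp) -> no flip
Dir W: first cell '.' (not opp) -> no flip
Dir E: first cell '.' (not opp) -> no flip
Dir SW: first cell '.' (not opp) -> no flip
Dir S: first cell '.' (not opp) -> no flip
Dir SE: first cell '.' (not opp) -> no flip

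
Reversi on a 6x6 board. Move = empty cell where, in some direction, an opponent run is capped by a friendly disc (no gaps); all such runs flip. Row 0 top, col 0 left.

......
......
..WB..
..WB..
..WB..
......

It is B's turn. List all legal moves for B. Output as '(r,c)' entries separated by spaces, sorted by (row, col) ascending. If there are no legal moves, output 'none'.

Answer: (1,1) (2,1) (3,1) (4,1) (5,1)

Derivation:
(1,1): flips 1 -> legal
(1,2): no bracket -> illegal
(1,3): no bracket -> illegal
(2,1): flips 2 -> legal
(3,1): flips 1 -> legal
(4,1): flips 2 -> legal
(5,1): flips 1 -> legal
(5,2): no bracket -> illegal
(5,3): no bracket -> illegal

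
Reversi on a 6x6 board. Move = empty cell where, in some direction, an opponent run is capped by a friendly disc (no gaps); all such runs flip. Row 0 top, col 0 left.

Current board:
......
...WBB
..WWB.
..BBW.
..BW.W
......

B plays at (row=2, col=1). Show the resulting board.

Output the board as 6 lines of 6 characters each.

Place B at (2,1); scan 8 dirs for brackets.
Dir NW: first cell '.' (not opp) -> no flip
Dir N: first cell '.' (not opp) -> no flip
Dir NE: first cell '.' (not opp) -> no flip
Dir W: first cell '.' (not opp) -> no flip
Dir E: opp run (2,2) (2,3) capped by B -> flip
Dir SW: first cell '.' (not opp) -> no flip
Dir S: first cell '.' (not opp) -> no flip
Dir SE: first cell 'B' (not opp) -> no flip
All flips: (2,2) (2,3)

Answer: ......
...WBB
.BBBB.
..BBW.
..BW.W
......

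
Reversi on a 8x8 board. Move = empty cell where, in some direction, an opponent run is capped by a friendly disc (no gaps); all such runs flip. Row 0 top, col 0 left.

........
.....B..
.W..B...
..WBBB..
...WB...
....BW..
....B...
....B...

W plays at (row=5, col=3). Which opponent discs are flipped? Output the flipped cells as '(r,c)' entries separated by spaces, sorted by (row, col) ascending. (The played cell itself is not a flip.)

Dir NW: first cell '.' (not opp) -> no flip
Dir N: first cell 'W' (not opp) -> no flip
Dir NE: opp run (4,4) (3,5), next='.' -> no flip
Dir W: first cell '.' (not opp) -> no flip
Dir E: opp run (5,4) capped by W -> flip
Dir SW: first cell '.' (not opp) -> no flip
Dir S: first cell '.' (not opp) -> no flip
Dir SE: opp run (6,4), next='.' -> no flip

Answer: (5,4)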